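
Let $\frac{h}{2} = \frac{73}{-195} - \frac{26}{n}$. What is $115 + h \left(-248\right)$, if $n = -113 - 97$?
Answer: $\frac{108869}{455} \approx 239.27$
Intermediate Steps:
$n = -210$ ($n = -113 - 97 = -210$)
$h = - \frac{228}{455}$ ($h = 2 \left(\frac{73}{-195} - \frac{26}{-210}\right) = 2 \left(73 \left(- \frac{1}{195}\right) - - \frac{13}{105}\right) = 2 \left(- \frac{73}{195} + \frac{13}{105}\right) = 2 \left(- \frac{114}{455}\right) = - \frac{228}{455} \approx -0.5011$)
$115 + h \left(-248\right) = 115 - - \frac{56544}{455} = 115 + \frac{56544}{455} = \frac{108869}{455}$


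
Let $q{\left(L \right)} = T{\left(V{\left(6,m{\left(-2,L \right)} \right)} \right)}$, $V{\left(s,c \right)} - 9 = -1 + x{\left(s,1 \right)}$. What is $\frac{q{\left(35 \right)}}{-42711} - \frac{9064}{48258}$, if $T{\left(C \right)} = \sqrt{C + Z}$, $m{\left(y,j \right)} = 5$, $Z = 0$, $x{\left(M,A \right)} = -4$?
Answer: $- \frac{64538170}{343524573} \approx -0.18787$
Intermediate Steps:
$V{\left(s,c \right)} = 4$ ($V{\left(s,c \right)} = 9 - 5 = 4$)
$T{\left(C \right)} = \sqrt{C}$ ($T{\left(C \right)} = \sqrt{C + 0} = \sqrt{C}$)
$q{\left(L \right)} = 2$ ($q{\left(L \right)} = \sqrt{4} = 2$)
$\frac{q{\left(35 \right)}}{-42711} - \frac{9064}{48258} = \frac{2}{-42711} - \frac{9064}{48258} = 2 \left(- \frac{1}{42711}\right) - \frac{4532}{24129} = - \frac{2}{42711} - \frac{4532}{24129} = - \frac{64538170}{343524573}$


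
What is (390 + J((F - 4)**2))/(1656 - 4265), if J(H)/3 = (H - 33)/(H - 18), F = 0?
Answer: -831/5218 ≈ -0.15926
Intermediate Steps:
J(H) = 3*(-33 + H)/(-18 + H) (J(H) = 3*((H - 33)/(H - 18)) = 3*((-33 + H)/(-18 + H)) = 3*(-33 + H)/(-18 + H))
(390 + J((F - 4)**2))/(1656 - 4265) = (390 + 3*(-33 + (0 - 4)**2)/(-18 + (0 - 4)**2))/(1656 - 4265) = (390 + 3*(-33 + (-4)**2)/(-18 + (-4)**2))/(-2609) = (390 + 3*(-33 + 16)/(-18 + 16))*(-1/2609) = (390 + 3*(-17)/(-2))*(-1/2609) = (390 + 3*(-1/2)*(-17))*(-1/2609) = (390 + 51/2)*(-1/2609) = (831/2)*(-1/2609) = -831/5218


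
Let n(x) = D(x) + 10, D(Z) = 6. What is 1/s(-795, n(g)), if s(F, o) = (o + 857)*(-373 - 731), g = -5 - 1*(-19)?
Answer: -1/963792 ≈ -1.0376e-6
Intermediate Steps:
g = 14 (g = -5 + 19 = 14)
n(x) = 16 (n(x) = 6 + 10 = 16)
s(F, o) = -946128 - 1104*o (s(F, o) = (857 + o)*(-1104) = -946128 - 1104*o)
1/s(-795, n(g)) = 1/(-946128 - 1104*16) = 1/(-946128 - 17664) = 1/(-963792) = -1/963792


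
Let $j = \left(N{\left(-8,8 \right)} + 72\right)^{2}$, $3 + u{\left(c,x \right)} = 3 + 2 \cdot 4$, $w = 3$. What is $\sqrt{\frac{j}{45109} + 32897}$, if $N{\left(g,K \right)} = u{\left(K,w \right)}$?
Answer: $\frac{\sqrt{66939824116857}}{45109} \approx 181.38$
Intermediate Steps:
$u{\left(c,x \right)} = 8$ ($u{\left(c,x \right)} = -3 + \left(3 + 2 \cdot 4\right) = -3 + \left(3 + 8\right) = -3 + 11 = 8$)
$N{\left(g,K \right)} = 8$
$j = 6400$ ($j = \left(8 + 72\right)^{2} = 80^{2} = 6400$)
$\sqrt{\frac{j}{45109} + 32897} = \sqrt{\frac{6400}{45109} + 32897} = \sqrt{\frac{1483957173}{45109}} = \frac{\sqrt{66939824116857}}{45109}$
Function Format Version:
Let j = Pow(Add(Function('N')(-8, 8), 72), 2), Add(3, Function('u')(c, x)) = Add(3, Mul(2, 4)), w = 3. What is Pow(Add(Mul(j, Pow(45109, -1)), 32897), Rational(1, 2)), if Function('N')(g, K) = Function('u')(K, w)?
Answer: Mul(Rational(1, 45109), Pow(66939824116857, Rational(1, 2))) ≈ 181.38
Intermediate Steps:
Function('u')(c, x) = 8 (Function('u')(c, x) = Add(-3, Add(3, Mul(2, 4))) = Add(-3, Add(3, 8)) = Add(-3, 11) = 8)
Function('N')(g, K) = 8
j = 6400 (j = Pow(Add(8, 72), 2) = Pow(80, 2) = 6400)
Pow(Add(Mul(j, Pow(45109, -1)), 32897), Rational(1, 2)) = Pow(Add(Mul(6400, Pow(45109, -1)), 32897), Rational(1, 2)) = Pow(Add(Mul(6400, Rational(1, 45109)), 32897), Rational(1, 2)) = Pow(Add(Rational(6400, 45109), 32897), Rational(1, 2)) = Pow(Rational(1483957173, 45109), Rational(1, 2)) = Mul(Rational(1, 45109), Pow(66939824116857, Rational(1, 2)))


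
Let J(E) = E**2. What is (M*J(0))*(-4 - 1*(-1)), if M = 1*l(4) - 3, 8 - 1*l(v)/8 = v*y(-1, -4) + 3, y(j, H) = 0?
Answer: 0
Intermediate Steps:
l(v) = 40 (l(v) = 64 - 8*(v*0 + 3) = 64 - 8*(0 + 3) = 64 - 8*3 = 64 - 24 = 40)
M = 37 (M = 1*40 - 3 = 40 - 3 = 37)
(M*J(0))*(-4 - 1*(-1)) = (37*0**2)*(-4 - 1*(-1)) = (37*0)*(-4 + 1) = 0*(-3) = 0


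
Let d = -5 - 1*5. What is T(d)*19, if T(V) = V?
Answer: -190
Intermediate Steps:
d = -10 (d = -5 - 5 = -10)
T(d)*19 = -10*19 = -190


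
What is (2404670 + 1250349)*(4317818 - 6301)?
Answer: 15758676553823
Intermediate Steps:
(2404670 + 1250349)*(4317818 - 6301) = 3655019*4311517 = 15758676553823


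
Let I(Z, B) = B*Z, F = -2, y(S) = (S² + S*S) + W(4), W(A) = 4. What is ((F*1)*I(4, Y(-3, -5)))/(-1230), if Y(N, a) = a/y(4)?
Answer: -1/1107 ≈ -0.00090334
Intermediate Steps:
y(S) = 4 + 2*S² (y(S) = (S² + S*S) + 4 = (S² + S²) + 4 = 2*S² + 4 = 4 + 2*S²)
Y(N, a) = a/36 (Y(N, a) = a/(4 + 2*4²) = a/(4 + 2*16) = a/(4 + 32) = a/36)
((F*1)*I(4, Y(-3, -5)))/(-1230) = ((-2*1)*(((1/36)*(-5))*4))/(-1230) = -(-5)*4/18*(-1/1230) = -2*(-5/9)*(-1/1230) = (10/9)*(-1/1230) = -1/1107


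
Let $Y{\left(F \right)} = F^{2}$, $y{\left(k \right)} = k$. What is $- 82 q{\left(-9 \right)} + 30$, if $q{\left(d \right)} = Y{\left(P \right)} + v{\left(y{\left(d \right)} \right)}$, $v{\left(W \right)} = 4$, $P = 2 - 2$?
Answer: $-298$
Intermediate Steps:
$P = 0$
$q{\left(d \right)} = 4$ ($q{\left(d \right)} = 0^{2} + 4 = 0 + 4 = 4$)
$- 82 q{\left(-9 \right)} + 30 = \left(-82\right) 4 + 30 = -328 + 30 = -298$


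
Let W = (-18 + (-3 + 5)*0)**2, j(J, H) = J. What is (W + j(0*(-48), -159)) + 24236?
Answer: 24560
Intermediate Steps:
W = 324 (W = (-18 + 2*0)**2 = (-18 + 0)**2 = (-18)**2 = 324)
(W + j(0*(-48), -159)) + 24236 = (324 + 0*(-48)) + 24236 = (324 + 0) + 24236 = 324 + 24236 = 24560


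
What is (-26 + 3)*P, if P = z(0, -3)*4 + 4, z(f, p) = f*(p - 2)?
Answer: -92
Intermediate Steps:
z(f, p) = f*(-2 + p)
P = 4 (P = (0*(-2 - 3))*4 + 4 = (0*(-5))*4 + 4 = 0*4 + 4 = 0 + 4 = 4)
(-26 + 3)*P = (-26 + 3)*4 = -23*4 = -92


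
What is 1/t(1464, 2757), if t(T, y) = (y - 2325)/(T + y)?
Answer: 469/48 ≈ 9.7708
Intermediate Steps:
t(T, y) = (-2325 + y)/(T + y)
1/t(1464, 2757) = 1/((-2325 + 2757)/(1464 + 2757)) = 1/(432/4221) = 1/((1/4221)*432) = 1/(48/469) = 469/48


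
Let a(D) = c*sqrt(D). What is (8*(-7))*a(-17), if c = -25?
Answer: 1400*I*sqrt(17) ≈ 5772.3*I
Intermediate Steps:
a(D) = -25*sqrt(D)
(8*(-7))*a(-17) = (8*(-7))*(-25*I*sqrt(17)) = -(-1400)*I*sqrt(17) = 1400*I*sqrt(17)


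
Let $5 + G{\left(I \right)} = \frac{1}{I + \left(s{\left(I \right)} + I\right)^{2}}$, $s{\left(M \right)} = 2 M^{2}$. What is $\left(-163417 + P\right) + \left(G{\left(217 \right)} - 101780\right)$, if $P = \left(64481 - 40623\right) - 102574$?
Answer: $- \frac{3064452533116155}{8910416242} \approx -3.4392 \cdot 10^{5}$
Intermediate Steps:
$P = -78716$ ($P = 23858 - 102574 = -78716$)
$G{\left(I \right)} = -5 + \frac{1}{I + \left(I + 2 I^{2}\right)^{2}}$ ($G{\left(I \right)} = -5 + \frac{1}{I + \left(2 I^{2} + I\right)^{2}} = -5 + \frac{1}{I + \left(I + 2 I^{2}\right)^{2}}$)
$\left(-163417 + P\right) + \left(G{\left(217 \right)} - 101780\right) = \left(-163417 - 78716\right) - \left(101780 - \frac{1 - 1085 - 5 \cdot 217^{2} \left(1 + 2 \cdot 217\right)^{2}}{217 \left(1 + 217 \left(1 + 2 \cdot 217\right)^{2}\right)}\right) = -242133 - \left(101780 - \frac{1 - 1085 - 235445 \left(1 + 434\right)^{2}}{217 \left(1 + 217 \left(1 + 434\right)^{2}\right)}\right) = -242133 - \left(101780 - \frac{1 - 1085 - 235445 \cdot 435^{2}}{217 \left(1 + 217 \cdot 435^{2}\right)}\right) = -242133 - \left(101780 - \frac{1 - 1085 - 235445 \cdot 189225}{217 \left(1 + 217 \cdot 189225\right)}\right) = -242133 - \left(101780 - \frac{1 - 1085 - 44552080125}{217 \left(1 + 41061825\right)}\right) = -242133 - \left(101780 - \frac{1}{217} \cdot \frac{1}{41061826} \left(-44552081209\right)\right) = -242133 - \left(101780 - - \frac{44552081209}{8910416242}\right) = -242133 - \frac{906946717191969}{8910416242} = - \frac{3064452533116155}{8910416242}$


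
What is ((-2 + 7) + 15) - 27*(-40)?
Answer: 1100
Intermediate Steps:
((-2 + 7) + 15) - 27*(-40) = (5 + 15) + 1080 = 20 + 1080 = 1100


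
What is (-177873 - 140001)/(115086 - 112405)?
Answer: -317874/2681 ≈ -118.57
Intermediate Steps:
(-177873 - 140001)/(115086 - 112405) = -317874/2681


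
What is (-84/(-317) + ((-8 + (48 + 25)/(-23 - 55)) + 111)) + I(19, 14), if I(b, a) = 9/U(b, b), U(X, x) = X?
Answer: 48296125/469794 ≈ 102.80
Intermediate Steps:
I(b, a) = 9/b
(-84/(-317) + ((-8 + (48 + 25)/(-23 - 55)) + 111)) + I(19, 14) = (-84/(-317) + ((-8 + (48 + 25)/(-23 - 55)) + 111)) + 9/19 = (-84*(-1/317) + ((-8 + 73/(-78)) + 111)) + 9*(1/19) = (84/317 + ((-8 + 73*(-1/78)) + 111)) + 9/19 = (84/317 + ((-8 - 73/78) + 111)) + 9/19 = (84/317 + (-697/78 + 111)) + 9/19 = (84/317 + 7961/78) + 9/19 = 2530189/24726 + 9/19 = 48296125/469794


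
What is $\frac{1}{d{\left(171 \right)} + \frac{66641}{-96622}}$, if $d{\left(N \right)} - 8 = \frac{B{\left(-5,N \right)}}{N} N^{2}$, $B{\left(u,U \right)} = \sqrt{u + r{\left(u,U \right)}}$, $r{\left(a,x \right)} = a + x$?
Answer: $- \frac{3249880970}{2092887662208279} + \frac{177380406796 \sqrt{161}}{4883404545152651} \approx 0.00045934$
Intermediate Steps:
$B{\left(u,U \right)} = \sqrt{U + 2 u}$ ($B{\left(u,U \right)} = \sqrt{u + \left(u + U\right)} = \sqrt{u + \left(U + u\right)} = \sqrt{U + 2 u}$)
$d{\left(N \right)} = 8 + N \sqrt{-10 + N}$ ($d{\left(N \right)} = 8 + \frac{\sqrt{N + 2 \left(-5\right)}}{N} N^{2} = 8 + \frac{\sqrt{N - 10}}{N} N^{2} = 8 + \frac{\sqrt{-10 + N}}{N} N^{2} = 8 + N \sqrt{-10 + N}$)
$\frac{1}{d{\left(171 \right)} + \frac{66641}{-96622}} = \frac{1}{\left(8 + 171 \sqrt{-10 + 171}\right) + \frac{66641}{-96622}} = \frac{1}{\left(8 + 171 \sqrt{161}\right) + 66641 \left(- \frac{1}{96622}\right)} = \frac{1}{\left(8 + 171 \sqrt{161}\right) - \frac{66641}{96622}} = \frac{1}{\frac{706335}{96622} + 171 \sqrt{161}}$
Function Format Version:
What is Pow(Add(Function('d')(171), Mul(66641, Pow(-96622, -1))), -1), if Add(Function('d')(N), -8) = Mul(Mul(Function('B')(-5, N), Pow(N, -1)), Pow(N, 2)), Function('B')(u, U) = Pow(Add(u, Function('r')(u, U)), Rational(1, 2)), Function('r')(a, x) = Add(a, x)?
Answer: Add(Rational(-3249880970, 2092887662208279), Mul(Rational(177380406796, 4883404545152651), Pow(161, Rational(1, 2)))) ≈ 0.00045934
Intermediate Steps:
Function('B')(u, U) = Pow(Add(U, Mul(2, u)), Rational(1, 2)) (Function('B')(u, U) = Pow(Add(u, Add(u, U)), Rational(1, 2)) = Pow(Add(u, Add(U, u)), Rational(1, 2)) = Pow(Add(U, Mul(2, u)), Rational(1, 2)))
Function('d')(N) = Add(8, Mul(N, Pow(Add(-10, N), Rational(1, 2)))) (Function('d')(N) = Add(8, Mul(Mul(Pow(Add(N, Mul(2, -5)), Rational(1, 2)), Pow(N, -1)), Pow(N, 2))) = Add(8, Mul(Mul(Pow(Add(N, -10), Rational(1, 2)), Pow(N, -1)), Pow(N, 2))) = Add(8, Mul(Mul(Pow(Add(-10, N), Rational(1, 2)), Pow(N, -1)), Pow(N, 2))) = Add(8, Mul(Mul(Pow(N, -1), Pow(Add(-10, N), Rational(1, 2))), Pow(N, 2))) = Add(8, Mul(N, Pow(Add(-10, N), Rational(1, 2)))))
Pow(Add(Function('d')(171), Mul(66641, Pow(-96622, -1))), -1) = Pow(Add(Add(8, Mul(171, Pow(Add(-10, 171), Rational(1, 2)))), Mul(66641, Pow(-96622, -1))), -1) = Pow(Add(Add(8, Mul(171, Pow(161, Rational(1, 2)))), Mul(66641, Rational(-1, 96622))), -1) = Pow(Add(Add(8, Mul(171, Pow(161, Rational(1, 2)))), Rational(-66641, 96622)), -1) = Pow(Add(Rational(706335, 96622), Mul(171, Pow(161, Rational(1, 2)))), -1)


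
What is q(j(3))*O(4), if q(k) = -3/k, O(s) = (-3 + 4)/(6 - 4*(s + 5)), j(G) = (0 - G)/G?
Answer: -1/10 ≈ -0.10000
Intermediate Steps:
j(G) = -1 (j(G) = (-G)/G = -1)
O(s) = 1/(-14 - 4*s) (O(s) = 1/(6 - 4*(5 + s)) = 1/(6 + (-20 - 4*s)) = 1/(-14 - 4*s))
q(j(3))*O(4) = (-3/(-1))*(-1/(14 + 4*4)) = (-3*(-1))*(-1/(14 + 16)) = 3*(-1/30) = -1/10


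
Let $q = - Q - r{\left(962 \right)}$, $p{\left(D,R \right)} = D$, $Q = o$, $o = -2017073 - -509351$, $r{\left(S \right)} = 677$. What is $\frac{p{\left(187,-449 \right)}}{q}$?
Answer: $\frac{187}{1507045} \approx 0.00012408$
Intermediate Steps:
$o = -1507722$ ($o = -2017073 + 509351 = -1507722$)
$Q = -1507722$
$q = 1507045$ ($q = \left(-1\right) \left(-1507722\right) - 677 = 1507722 - 677 = 1507045$)
$\frac{p{\left(187,-449 \right)}}{q} = \frac{187}{1507045}$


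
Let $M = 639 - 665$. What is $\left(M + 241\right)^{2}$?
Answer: $46225$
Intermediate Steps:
$M = -26$
$\left(M + 241\right)^{2} = \left(-26 + 241\right)^{2} = 215^{2} = 46225$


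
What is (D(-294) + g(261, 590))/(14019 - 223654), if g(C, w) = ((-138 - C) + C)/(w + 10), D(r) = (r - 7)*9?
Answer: 270923/20963500 ≈ 0.012924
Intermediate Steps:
D(r) = -63 + 9*r (D(r) = (-7 + r)*9 = -63 + 9*r)
g(C, w) = -138/(10 + w)
(D(-294) + g(261, 590))/(14019 - 223654) = ((-63 + 9*(-294)) - 138/(10 + 590))/(14019 - 223654) = ((-63 - 2646) - 138/600)/(-209635) = (-2709 - 138*1/600)*(-1/209635) = (-2709 - 23/100)*(-1/209635) = -270923/100*(-1/209635) = 270923/20963500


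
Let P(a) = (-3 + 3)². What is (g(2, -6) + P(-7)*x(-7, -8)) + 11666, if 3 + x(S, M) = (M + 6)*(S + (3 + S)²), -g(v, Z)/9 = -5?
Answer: 11711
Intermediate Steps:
g(v, Z) = 45 (g(v, Z) = -9*(-5) = 45)
x(S, M) = -3 + (6 + M)*(S + (3 + S)²) (x(S, M) = -3 + (M + 6)*(S + (3 + S)²) = -3 + (6 + M)*(S + (3 + S)²))
P(a) = 0 (P(a) = 0² = 0)
(g(2, -6) + P(-7)*x(-7, -8)) + 11666 = (45 + 0*(-3 + 6*(-7) + 6*(3 - 7)² - 8*(-7) - 8*(3 - 7)²)) + 11666 = (45 + 0*(-3 - 42 + 6*(-4)² + 56 - 8*(-4)²)) + 11666 = (45 + 0*(-3 - 42 + 6*16 + 56 - 8*16)) + 11666 = (45 + 0*(-3 - 42 + 96 + 56 - 128)) + 11666 = (45 + 0*(-21)) + 11666 = (45 + 0) + 11666 = 45 + 11666 = 11711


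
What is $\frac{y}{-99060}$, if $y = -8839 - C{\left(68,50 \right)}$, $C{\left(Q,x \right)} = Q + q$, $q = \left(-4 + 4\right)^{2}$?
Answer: $\frac{2969}{33020} \approx 0.089915$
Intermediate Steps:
$q = 0$ ($q = 0^{2} = 0$)
$C{\left(Q,x \right)} = Q$ ($C{\left(Q,x \right)} = Q + 0 = Q$)
$y = -8907$ ($y = -8839 - 68 = -8907$)
$\frac{y}{-99060} = - \frac{8907}{-99060} = \left(-8907\right) \left(- \frac{1}{99060}\right) = \frac{2969}{33020}$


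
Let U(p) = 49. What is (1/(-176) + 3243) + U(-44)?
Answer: 579391/176 ≈ 3292.0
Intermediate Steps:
(1/(-176) + 3243) + U(-44) = (1/(-176) + 3243) + 49 = (-1/176 + 3243) + 49 = 570767/176 + 49 = 579391/176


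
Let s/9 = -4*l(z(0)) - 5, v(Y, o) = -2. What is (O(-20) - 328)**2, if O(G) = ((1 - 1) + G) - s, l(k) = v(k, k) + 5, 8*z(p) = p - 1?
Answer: 38025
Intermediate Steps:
z(p) = -1/8 + p/8 (z(p) = (p - 1)/8 = (-1 + p)/8 = -1/8 + p/8)
l(k) = 3 (l(k) = -2 + 5 = 3)
s = -153 (s = 9*(-4*3 - 5) = 9*(-12 - 5) = 9*(-17) = -153)
O(G) = 153 + G (O(G) = ((1 - 1) + G) - 1*(-153) = (0 + G) + 153 = G + 153 = 153 + G)
(O(-20) - 328)**2 = ((153 - 20) - 328)**2 = (133 - 328)**2 = (-195)**2 = 38025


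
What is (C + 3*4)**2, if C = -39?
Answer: 729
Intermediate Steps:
(C + 3*4)**2 = (-39 + 3*4)**2 = (-39 + 12)**2 = (-27)**2 = 729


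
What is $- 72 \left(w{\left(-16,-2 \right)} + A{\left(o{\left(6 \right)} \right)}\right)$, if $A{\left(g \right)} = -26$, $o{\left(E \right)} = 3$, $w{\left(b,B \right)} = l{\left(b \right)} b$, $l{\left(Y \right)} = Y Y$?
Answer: $296784$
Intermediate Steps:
$l{\left(Y \right)} = Y^{2}$
$w{\left(b,B \right)} = b^{3}$ ($w{\left(b,B \right)} = b^{2} b = b^{3}$)
$- 72 \left(w{\left(-16,-2 \right)} + A{\left(o{\left(6 \right)} \right)}\right) = - 72 \left(\left(-16\right)^{3} - 26\right) = - 72 \left(-4096 - 26\right) = \left(-72\right) \left(-4122\right) = 296784$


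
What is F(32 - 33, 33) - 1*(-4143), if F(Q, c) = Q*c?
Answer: 4110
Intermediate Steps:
F(32 - 33, 33) - 1*(-4143) = (32 - 33)*33 - 1*(-4143) = -1*33 + 4143 = -33 + 4143 = 4110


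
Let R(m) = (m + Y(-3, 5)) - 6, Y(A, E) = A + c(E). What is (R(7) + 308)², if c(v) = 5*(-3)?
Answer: 84681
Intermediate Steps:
c(v) = -15
Y(A, E) = -15 + A (Y(A, E) = A - 15 = -15 + A)
R(m) = -24 + m (R(m) = (m + (-15 - 3)) - 6 = (m - 18) - 6 = (-18 + m) - 6 = -24 + m)
(R(7) + 308)² = ((-24 + 7) + 308)² = (-17 + 308)² = 291² = 84681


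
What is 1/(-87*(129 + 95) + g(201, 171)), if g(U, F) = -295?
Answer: -1/19783 ≈ -5.0548e-5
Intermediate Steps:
1/(-87*(129 + 95) + g(201, 171)) = 1/(-87*(129 + 95) - 295) = 1/(-87*224 - 295) = 1/(-19488 - 295) = 1/(-19783) = -1/19783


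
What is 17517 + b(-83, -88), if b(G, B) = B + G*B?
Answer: 24733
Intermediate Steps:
b(G, B) = B + B*G
17517 + b(-83, -88) = 17517 - 88*(1 - 83) = 17517 - 88*(-82) = 17517 + 7216 = 24733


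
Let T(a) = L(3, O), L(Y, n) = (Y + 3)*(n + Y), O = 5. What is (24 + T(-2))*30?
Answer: 2160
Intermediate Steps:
L(Y, n) = (3 + Y)*(Y + n)
T(a) = 48 (T(a) = 3² + 3*3 + 3*5 + 3*5 = 9 + 9 + 15 + 15 = 48)
(24 + T(-2))*30 = (24 + 48)*30 = 72*30 = 2160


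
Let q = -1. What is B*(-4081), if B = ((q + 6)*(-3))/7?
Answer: 8745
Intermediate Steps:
B = -15/7 (B = ((-1 + 6)*(-3))/7 = (5*(-3))*(1/7) = -15*1/7 = -15/7 ≈ -2.1429)
B*(-4081) = -15/7*(-4081) = 8745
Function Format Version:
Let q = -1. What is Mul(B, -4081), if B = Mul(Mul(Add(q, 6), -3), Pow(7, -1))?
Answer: 8745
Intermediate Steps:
B = Rational(-15, 7) (B = Mul(Mul(Add(-1, 6), -3), Pow(7, -1)) = Mul(Mul(5, -3), Rational(1, 7)) = Mul(-15, Rational(1, 7)) = Rational(-15, 7) ≈ -2.1429)
Mul(B, -4081) = Mul(Rational(-15, 7), -4081) = 8745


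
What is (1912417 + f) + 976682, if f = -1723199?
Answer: 1165900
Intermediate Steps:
(1912417 + f) + 976682 = (1912417 - 1723199) + 976682 = 189218 + 976682 = 1165900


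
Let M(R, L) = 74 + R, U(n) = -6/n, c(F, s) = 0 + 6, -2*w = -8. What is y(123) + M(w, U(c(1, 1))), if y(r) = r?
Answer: 201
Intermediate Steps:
w = 4 (w = -½*(-8) = 4)
c(F, s) = 6
y(123) + M(w, U(c(1, 1))) = 123 + (74 + 4) = 123 + 78 = 201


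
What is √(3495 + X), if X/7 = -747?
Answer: 17*I*√6 ≈ 41.641*I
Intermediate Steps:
X = -5229 (X = 7*(-747) = -5229)
√(3495 + X) = √(3495 - 5229) = √(-1734) = 17*I*√6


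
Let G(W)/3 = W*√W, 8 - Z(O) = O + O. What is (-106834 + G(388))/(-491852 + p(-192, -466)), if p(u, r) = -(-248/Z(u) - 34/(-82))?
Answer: 107314753/494065115 - 2338476*√97/494065115 ≈ 0.17059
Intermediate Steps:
Z(O) = 8 - 2*O (Z(O) = 8 - (O + O) = 8 - 2*O)
G(W) = 3*W^(3/2) (G(W) = 3*(W*√W) = 3*W^(3/2))
p(u, r) = -17/41 + 248/(8 - 2*u) (p(u, r) = -(-248/(8 - 2*u) - 34/(-82)) = -(-248/(8 - 2*u) - 34*(-1/82)) = -(-248/(8 - 2*u) + 17/41) = -(17/41 - 248/(8 - 2*u)) = -17/41 + 248/(8 - 2*u))
(-106834 + G(388))/(-491852 + p(-192, -466)) = (-106834 + 3*388^(3/2))/(-491852 + (-5016 - 17*(-192))/(41*(-4 - 192))) = (-106834 + 3*(776*√97))/(-491852 + (1/41)*(-5016 + 3264)/(-196)) = (-106834 + 2328*√97)/(-491852 + (1/41)*(-1/196)*(-1752)) = (-106834 + 2328*√97)/(-491852 + 438/2009) = (-106834 + 2328*√97)/(-988130230/2009) = (-106834 + 2328*√97)*(-2009/988130230) = 107314753/494065115 - 2338476*√97/494065115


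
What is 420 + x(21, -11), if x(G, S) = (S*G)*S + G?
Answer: 2982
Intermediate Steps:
x(G, S) = G + G*S² (x(G, S) = (G*S)*S + G = G*S² + G = G + G*S²)
420 + x(21, -11) = 420 + 21*(1 + (-11)²) = 420 + 21*(1 + 121) = 420 + 21*122 = 420 + 2562 = 2982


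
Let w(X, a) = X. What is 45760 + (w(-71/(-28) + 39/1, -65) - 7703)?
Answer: 1066759/28 ≈ 38099.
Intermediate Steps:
45760 + (w(-71/(-28) + 39/1, -65) - 7703) = 45760 + ((-71/(-28) + 39/1) - 7703) = 45760 + ((-71*(-1/28) + 39*1) - 7703) = 45760 + ((71/28 + 39) - 7703) = 45760 + (1163/28 - 7703) = 45760 - 214521/28 = 1066759/28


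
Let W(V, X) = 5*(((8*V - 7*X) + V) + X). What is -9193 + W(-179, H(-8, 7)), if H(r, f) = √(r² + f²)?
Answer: -17248 - 30*√113 ≈ -17567.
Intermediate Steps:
H(r, f) = √(f² + r²)
W(V, X) = -30*X + 45*V (W(V, X) = 5*(((-7*X + 8*V) + V) + X) = 5*((-7*X + 9*V) + X) = 5*(-6*X + 9*V) = -30*X + 45*V)
-9193 + W(-179, H(-8, 7)) = -9193 + (-30*√(7² + (-8)²) + 45*(-179)) = -9193 + (-30*√(49 + 64) - 8055) = -9193 + (-30*√113 - 8055) = -9193 + (-8055 - 30*√113) = -17248 - 30*√113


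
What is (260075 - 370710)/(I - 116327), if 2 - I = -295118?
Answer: -110635/178793 ≈ -0.61879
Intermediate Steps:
I = 295120 (I = 2 - 1*(-295118) = 2 + 295118 = 295120)
(260075 - 370710)/(I - 116327) = (260075 - 370710)/(295120 - 116327) = -110635/178793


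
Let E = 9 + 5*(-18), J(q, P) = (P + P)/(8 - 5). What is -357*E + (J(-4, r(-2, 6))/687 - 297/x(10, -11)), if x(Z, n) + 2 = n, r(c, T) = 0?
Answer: 376218/13 ≈ 28940.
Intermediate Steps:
x(Z, n) = -2 + n
J(q, P) = 2*P/3 (J(q, P) = (2*P)/3 = (2*P)*(⅓) = 2*P/3)
E = -81 (E = 9 - 90 = -81)
-357*E + (J(-4, r(-2, 6))/687 - 297/x(10, -11)) = -357*(-81) + (((⅔)*0)/687 - 297/(-2 - 11)) = 28917 + (0*(1/687) - 297/(-13)) = 28917 + (0 - 297*(-1/13)) = 28917 + (0 + 297/13) = 28917 + 297/13 = 376218/13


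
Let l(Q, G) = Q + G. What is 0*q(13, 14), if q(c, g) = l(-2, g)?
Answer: 0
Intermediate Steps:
l(Q, G) = G + Q
q(c, g) = -2 + g (q(c, g) = g - 2 = -2 + g)
0*q(13, 14) = 0*(-2 + 14) = 0*12 = 0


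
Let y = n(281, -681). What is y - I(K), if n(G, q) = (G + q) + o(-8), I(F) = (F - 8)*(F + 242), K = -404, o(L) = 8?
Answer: -67136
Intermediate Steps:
I(F) = (-8 + F)*(242 + F)
n(G, q) = 8 + G + q (n(G, q) = (G + q) + 8 = 8 + G + q)
y = -392 (y = 8 + 281 - 681 = -392)
y - I(K) = -392 - (-1936 + (-404)² + 234*(-404)) = -392 - (-1936 + 163216 - 94536) = -392 - 1*66744 = -392 - 66744 = -67136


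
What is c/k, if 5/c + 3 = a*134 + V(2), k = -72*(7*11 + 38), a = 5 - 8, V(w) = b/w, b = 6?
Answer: 1/665712 ≈ 1.5022e-6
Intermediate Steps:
V(w) = 6/w
a = -3
k = -8280 (k = -72*(77 + 38) = -72*115 = -8280)
c = -5/402 (c = 5/(-3 + (-3*134 + 6/2)) = 5/(-3 + (-402 + 6*(½))) = 5/(-3 + (-402 + 3)) = 5/(-3 - 399) = 5/(-402) = 5*(-1/402) = -5/402 ≈ -0.012438)
c/k = -5/402/(-8280) = -5/402*(-1/8280) = 1/665712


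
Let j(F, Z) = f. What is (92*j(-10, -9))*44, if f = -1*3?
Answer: -12144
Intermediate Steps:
f = -3
j(F, Z) = -3
(92*j(-10, -9))*44 = (92*(-3))*44 = -276*44 = -12144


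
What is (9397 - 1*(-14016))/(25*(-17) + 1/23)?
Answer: -538499/9774 ≈ -55.095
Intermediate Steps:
(9397 - 1*(-14016))/(25*(-17) + 1/23) = (9397 + 14016)/(-425 + 1/23) = 23413/(-9774/23) = 23413*(-23/9774) = -538499/9774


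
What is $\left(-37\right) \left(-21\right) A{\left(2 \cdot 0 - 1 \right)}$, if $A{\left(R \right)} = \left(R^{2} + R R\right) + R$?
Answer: $777$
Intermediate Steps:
$A{\left(R \right)} = R + 2 R^{2}$ ($A{\left(R \right)} = \left(R^{2} + R^{2}\right) + R = 2 R^{2} + R = R + 2 R^{2}$)
$\left(-37\right) \left(-21\right) A{\left(2 \cdot 0 - 1 \right)} = \left(-37\right) \left(-21\right) \left(2 \cdot 0 - 1\right) \left(1 + 2 \left(2 \cdot 0 - 1\right)\right) = 777 \left(0 - 1\right) \left(1 + 2 \left(0 - 1\right)\right) = 777 \left(- (1 + 2 \left(-1\right))\right) = 777 \left(- (1 - 2)\right) = 777 \left(\left(-1\right) \left(-1\right)\right) = 777 \cdot 1 = 777$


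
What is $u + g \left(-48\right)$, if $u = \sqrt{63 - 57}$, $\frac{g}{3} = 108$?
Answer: $-15552 + \sqrt{6} \approx -15550.0$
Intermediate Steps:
$g = 324$ ($g = 3 \cdot 108 = 324$)
$u = \sqrt{6} \approx 2.4495$
$u + g \left(-48\right) = \sqrt{6} + 324 \left(-48\right) = \sqrt{6} - 15552 = -15552 + \sqrt{6}$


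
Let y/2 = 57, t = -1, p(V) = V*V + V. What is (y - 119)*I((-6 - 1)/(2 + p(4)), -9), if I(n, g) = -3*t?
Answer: -15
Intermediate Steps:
p(V) = V + V² (p(V) = V² + V = V + V²)
I(n, g) = 3 (I(n, g) = -3*(-1) = 3)
y = 114 (y = 2*57 = 114)
(y - 119)*I((-6 - 1)/(2 + p(4)), -9) = (114 - 119)*3 = -5*3 = -15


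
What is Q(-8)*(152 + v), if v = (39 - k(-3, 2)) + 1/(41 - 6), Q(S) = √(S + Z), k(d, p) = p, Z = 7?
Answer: 6616*I/35 ≈ 189.03*I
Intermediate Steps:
Q(S) = √(7 + S) (Q(S) = √(S + 7) = √(7 + S))
v = 1296/35 (v = (39 - 1*2) + 1/(41 - 6) = (39 - 2) + 1/35 = 37 + 1/35 = 1296/35 ≈ 37.029)
Q(-8)*(152 + v) = √(7 - 8)*(152 + 1296/35) = √(-1)*(6616/35) = I*(6616/35) = 6616*I/35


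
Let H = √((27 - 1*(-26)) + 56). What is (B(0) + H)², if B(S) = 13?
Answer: (13 + √109)² ≈ 549.45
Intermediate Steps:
H = √109 (H = √((27 + 26) + 56) = √(53 + 56) = √109 ≈ 10.440)
(B(0) + H)² = (13 + √109)²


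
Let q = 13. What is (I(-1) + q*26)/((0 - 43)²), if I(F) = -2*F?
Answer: 340/1849 ≈ 0.18388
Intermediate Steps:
(I(-1) + q*26)/((0 - 43)²) = (-2*(-1) + 13*26)/((0 - 43)²) = (2 + 338)/((-43)²) = 340/1849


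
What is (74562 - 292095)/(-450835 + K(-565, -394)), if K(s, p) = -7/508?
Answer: 110506764/229024187 ≈ 0.48251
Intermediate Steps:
K(s, p) = -7/508 (K(s, p) = -7*1/508 = -7/508)
(74562 - 292095)/(-450835 + K(-565, -394)) = (74562 - 292095)/(-450835 - 7/508) = -217533/(-229024187/508) = -217533*(-508/229024187) = 110506764/229024187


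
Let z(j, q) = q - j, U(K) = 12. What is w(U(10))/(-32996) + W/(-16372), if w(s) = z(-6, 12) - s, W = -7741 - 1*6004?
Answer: 113357947/135052628 ≈ 0.83936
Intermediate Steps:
W = -13745 (W = -7741 - 6004 = -13745)
w(s) = 18 - s (w(s) = (12 - 1*(-6)) - s = (12 + 6) - s = 18 - s)
w(U(10))/(-32996) + W/(-16372) = (18 - 1*12)/(-32996) - 13745/(-16372) = (18 - 12)*(-1/32996) - 13745*(-1/16372) = 6*(-1/32996) + 13745/16372 = -3/16498 + 13745/16372 = 113357947/135052628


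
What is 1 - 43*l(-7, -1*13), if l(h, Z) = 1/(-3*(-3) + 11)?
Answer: -23/20 ≈ -1.1500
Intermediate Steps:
l(h, Z) = 1/20 (l(h, Z) = 1/(9 + 11) = 1/20)
1 - 43*l(-7, -1*13) = 1 - 43*1/20 = 1 - 43/20 = -23/20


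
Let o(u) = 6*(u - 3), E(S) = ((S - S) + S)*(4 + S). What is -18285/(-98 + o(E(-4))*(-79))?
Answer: -18285/1324 ≈ -13.810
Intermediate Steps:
E(S) = S*(4 + S) (E(S) = (0 + S)*(4 + S) = S*(4 + S))
o(u) = -18 + 6*u (o(u) = 6*(-3 + u) = -18 + 6*u)
-18285/(-98 + o(E(-4))*(-79)) = -18285/(-98 + (-18 + 6*(-4*(4 - 4)))*(-79)) = -18285/(-98 + (-18 + 6*(-4*0))*(-79)) = -18285/(-98 + (-18 + 6*0)*(-79)) = -18285/(-98 + (-18 + 0)*(-79)) = -18285/(-98 - 18*(-79)) = -18285/(-98 + 1422) = -18285/1324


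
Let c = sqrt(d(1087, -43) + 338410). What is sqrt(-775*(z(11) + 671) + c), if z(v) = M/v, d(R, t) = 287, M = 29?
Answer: sqrt(-63170250 + 363*sqrt(37633))/11 ≈ 722.14*I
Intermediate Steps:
z(v) = 29/v
c = 3*sqrt(37633) (c = sqrt(287 + 338410) = sqrt(338697) = 3*sqrt(37633) ≈ 581.98)
sqrt(-775*(z(11) + 671) + c) = sqrt(-775*(29/11 + 671) + 3*sqrt(37633)) = sqrt(-775*7410/11 + 3*sqrt(37633)) = sqrt(-5742750/11 + 3*sqrt(37633))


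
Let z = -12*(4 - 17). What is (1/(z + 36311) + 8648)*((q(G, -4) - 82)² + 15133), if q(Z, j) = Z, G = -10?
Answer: 7441706061349/36467 ≈ 2.0407e+8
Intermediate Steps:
z = 156 (z = -12*(-13) = 156)
(1/(z + 36311) + 8648)*((q(G, -4) - 82)² + 15133) = (1/(156 + 36311) + 8648)*((-10 - 82)² + 15133) = (1/36467 + 8648)*((-92)² + 15133) = (1/36467 + 8648)*(8464 + 15133) = (315366617/36467)*23597 = 7441706061349/36467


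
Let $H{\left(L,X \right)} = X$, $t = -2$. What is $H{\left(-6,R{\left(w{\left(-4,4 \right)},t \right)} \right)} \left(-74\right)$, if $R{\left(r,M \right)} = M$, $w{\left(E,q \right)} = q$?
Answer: $148$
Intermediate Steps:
$H{\left(-6,R{\left(w{\left(-4,4 \right)},t \right)} \right)} \left(-74\right) = \left(-2\right) \left(-74\right) = 148$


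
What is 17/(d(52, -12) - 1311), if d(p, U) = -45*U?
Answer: -17/771 ≈ -0.022049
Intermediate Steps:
17/(d(52, -12) - 1311) = 17/(-45*(-12) - 1311) = 17/(540 - 1311) = 17/(-771) = 17*(-1/771) = -17/771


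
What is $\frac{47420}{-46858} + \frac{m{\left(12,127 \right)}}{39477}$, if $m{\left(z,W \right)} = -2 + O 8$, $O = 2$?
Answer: $- \frac{935671664}{924906633} \approx -1.0116$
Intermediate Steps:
$m{\left(z,W \right)} = 14$ ($m{\left(z,W \right)} = -2 + 2 \cdot 8 = -2 + 16 = 14$)
$\frac{47420}{-46858} + \frac{m{\left(12,127 \right)}}{39477} = \frac{47420}{-46858} + \frac{14}{39477} = 47420 \left(- \frac{1}{46858}\right) + 14 \cdot \frac{1}{39477} = - \frac{23710}{23429} + \frac{14}{39477} = - \frac{935671664}{924906633}$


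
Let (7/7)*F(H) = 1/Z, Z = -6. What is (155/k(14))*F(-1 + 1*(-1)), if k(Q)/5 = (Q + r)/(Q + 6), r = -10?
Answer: -155/6 ≈ -25.833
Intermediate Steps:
F(H) = -⅙ (F(H) = 1/(-6) = -⅙)
k(Q) = 5*(-10 + Q)/(6 + Q) (k(Q) = 5*((Q - 10)/(Q + 6)) = 5*((-10 + Q)/(6 + Q)) = 5*(-10 + Q)/(6 + Q))
(155/k(14))*F(-1 + 1*(-1)) = (155/((5*(-10 + 14)/(6 + 14))))*(-⅙) = (155/((5*4/20)))*(-⅙) = (155/((5*(1/20)*4)))*(-⅙) = (155/1)*(-⅙) = (155*1)*(-⅙) = 155*(-⅙) = -155/6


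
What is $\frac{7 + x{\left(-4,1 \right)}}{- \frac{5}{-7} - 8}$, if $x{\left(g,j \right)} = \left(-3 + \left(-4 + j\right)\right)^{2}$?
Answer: $- \frac{301}{51} \approx -5.902$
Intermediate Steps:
$x{\left(g,j \right)} = \left(-7 + j\right)^{2}$
$\frac{7 + x{\left(-4,1 \right)}}{- \frac{5}{-7} - 8} = \frac{7 + \left(-7 + 1\right)^{2}}{- \frac{5}{-7} - 8} = \frac{7 + \left(-6\right)^{2}}{\left(-5\right) \left(- \frac{1}{7}\right) - 8} = \frac{7 + 36}{\frac{5}{7} - 8} = \frac{1}{- \frac{51}{7}} \cdot 43 = \left(- \frac{7}{51}\right) 43 = - \frac{301}{51}$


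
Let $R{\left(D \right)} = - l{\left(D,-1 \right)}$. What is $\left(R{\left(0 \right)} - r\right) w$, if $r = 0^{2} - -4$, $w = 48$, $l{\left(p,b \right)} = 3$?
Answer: $-336$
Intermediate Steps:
$R{\left(D \right)} = -3$ ($R{\left(D \right)} = \left(-1\right) 3 = -3$)
$r = 4$ ($r = 0 + 4 = 4$)
$\left(R{\left(0 \right)} - r\right) w = \left(-3 - 4\right) 48 = \left(-7\right) 48 = -336$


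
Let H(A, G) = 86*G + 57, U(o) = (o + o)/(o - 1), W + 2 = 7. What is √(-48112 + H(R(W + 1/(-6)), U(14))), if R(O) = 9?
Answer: I*√8089991/13 ≈ 218.79*I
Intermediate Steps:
W = 5 (W = -2 + 7 = 5)
U(o) = 2*o/(-1 + o) (U(o) = (2*o)/(-1 + o) = 2*o/(-1 + o))
H(A, G) = 57 + 86*G
√(-48112 + H(R(W + 1/(-6)), U(14))) = √(-48112 + (57 + 86*(2*14/(-1 + 14)))) = √(-48112 + (57 + 86*(2*14/13))) = √(-48112 + (57 + 86*(2*14*(1/13)))) = √(-48112 + (57 + 86*(28/13))) = √(-48112 + (57 + 2408/13)) = √(-48112 + 3149/13) = √(-622307/13) = I*√8089991/13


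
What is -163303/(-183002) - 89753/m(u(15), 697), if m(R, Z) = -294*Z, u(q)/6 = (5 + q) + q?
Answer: 12472175665/9375100959 ≈ 1.3304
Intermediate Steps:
u(q) = 30 + 12*q (u(q) = 6*((5 + q) + q) = 6*(5 + 2*q) = 30 + 12*q)
-163303/(-183002) - 89753/m(u(15), 697) = -163303/(-183002) - 89753/((-294*697)) = -163303*(-1/183002) - 89753/(-204918) = 163303/183002 - 89753*(-1/204918) = 163303/183002 + 89753/204918 = 12472175665/9375100959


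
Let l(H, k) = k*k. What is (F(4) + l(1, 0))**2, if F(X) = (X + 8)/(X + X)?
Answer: 9/4 ≈ 2.2500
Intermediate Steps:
l(H, k) = k**2
F(X) = (8 + X)/(2*X) (F(X) = (8 + X)/((2*X)) = (8 + X)*(1/(2*X)) = (8 + X)/(2*X))
(F(4) + l(1, 0))**2 = ((1/2)*(8 + 4)/4 + 0**2)**2 = ((1/2)*(1/4)*12 + 0)**2 = (3/2 + 0)**2 = (3/2)**2 = 9/4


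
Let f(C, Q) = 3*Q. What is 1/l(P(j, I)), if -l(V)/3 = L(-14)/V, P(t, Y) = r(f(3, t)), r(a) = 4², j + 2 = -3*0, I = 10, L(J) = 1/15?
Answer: -80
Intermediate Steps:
L(J) = 1/15
j = -2 (j = -2 - 3*0 = -2 + 0 = -2)
r(a) = 16
P(t, Y) = 16
l(V) = -1/(5*V)
1/l(P(j, I)) = 1/(-⅕/16) = 1/(-⅕*1/16) = 1/(-1/80) = -80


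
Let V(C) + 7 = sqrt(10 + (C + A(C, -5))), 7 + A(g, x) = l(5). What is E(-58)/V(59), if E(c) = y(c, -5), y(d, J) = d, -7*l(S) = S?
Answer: -1421/43 - 29*sqrt(3003)/43 ≈ -70.004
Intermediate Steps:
l(S) = -S/7
A(g, x) = -54/7 (A(g, x) = -7 - 1/7*5 = -7 - 5/7 = -54/7)
V(C) = -7 + sqrt(16/7 + C) (V(C) = -7 + sqrt(10 + (C - 54/7)) = -7 + sqrt(10 + (-54/7 + C)) = -7 + sqrt(16/7 + C))
E(c) = c
E(-58)/V(59) = -58/(-7 + sqrt(112 + 49*59)/7) = -58/(-7 + sqrt(112 + 2891)/7) = -58/(-7 + sqrt(3003)/7)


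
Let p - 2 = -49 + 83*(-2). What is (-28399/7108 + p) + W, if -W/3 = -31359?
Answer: 667156913/7108 ≈ 93860.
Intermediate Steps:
p = -213 (p = 2 + (-49 + 83*(-2)) = 2 + (-49 - 166) = 2 - 215 = -213)
W = 94077 (W = -3*(-31359) = 94077)
(-28399/7108 + p) + W = (-28399/7108 - 213) + 94077 = -1542403/7108 + 94077 = 667156913/7108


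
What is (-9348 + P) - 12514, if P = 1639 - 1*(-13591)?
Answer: -6632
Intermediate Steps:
P = 15230 (P = 1639 + 13591 = 15230)
(-9348 + P) - 12514 = (-9348 + 15230) - 12514 = 5882 - 12514 = -6632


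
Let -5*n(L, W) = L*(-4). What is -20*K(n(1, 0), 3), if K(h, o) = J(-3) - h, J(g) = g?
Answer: 76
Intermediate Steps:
n(L, W) = 4*L/5 (n(L, W) = -L*(-4)/5 = -(-4)*L/5 = 4*L/5)
K(h, o) = -3 - h
-20*K(n(1, 0), 3) = -20*(-3 - 4/5) = -20*(-19/5) = 76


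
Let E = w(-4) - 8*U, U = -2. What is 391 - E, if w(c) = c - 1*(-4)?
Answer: 375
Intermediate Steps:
w(c) = 4 + c (w(c) = c + 4 = 4 + c)
E = 16 (E = (4 - 4) - 8*(-2) = 0 + 16 = 16)
391 - E = 391 - 1*16 = 391 - 16 = 375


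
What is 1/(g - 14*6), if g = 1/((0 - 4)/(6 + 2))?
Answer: -1/86 ≈ -0.011628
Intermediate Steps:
g = -2 (g = 1/(-4/8) = 1/(-4*⅛) = 1/(-½) = -2)
1/(g - 14*6) = 1/(-2 - 14*6) = 1/(-2 - 84) = 1/(-86) = -1/86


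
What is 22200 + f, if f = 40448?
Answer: 62648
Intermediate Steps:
22200 + f = 22200 + 40448 = 62648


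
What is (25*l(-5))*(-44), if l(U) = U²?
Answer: -27500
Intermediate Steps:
(25*l(-5))*(-44) = (25*(-5)²)*(-44) = (25*25)*(-44) = 625*(-44) = -27500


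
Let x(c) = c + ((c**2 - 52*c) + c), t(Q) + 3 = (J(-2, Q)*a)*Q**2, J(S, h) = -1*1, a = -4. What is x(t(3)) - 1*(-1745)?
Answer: 1184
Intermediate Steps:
J(S, h) = -1
t(Q) = -3 + 4*Q**2 (t(Q) = -3 + (-1*(-4))*Q**2 = -3 + 4*Q**2)
x(c) = c**2 - 50*c (x(c) = c + (c**2 - 51*c) = c**2 - 50*c)
x(t(3)) - 1*(-1745) = (-3 + 4*3**2)*(-50 + (-3 + 4*3**2)) - 1*(-1745) = (-3 + 4*9)*(-50 + (-3 + 4*9)) + 1745 = (-3 + 36)*(-50 + (-3 + 36)) + 1745 = 33*(-50 + 33) + 1745 = 33*(-17) + 1745 = -561 + 1745 = 1184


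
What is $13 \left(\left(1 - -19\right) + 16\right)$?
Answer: $468$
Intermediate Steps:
$13 \left(\left(1 - -19\right) + 16\right) = 13 \left(\left(1 + 19\right) + 16\right) = 13 \left(20 + 16\right) = 13 \cdot 36 = 468$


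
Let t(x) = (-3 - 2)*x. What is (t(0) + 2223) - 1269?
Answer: 954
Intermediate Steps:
t(x) = -5*x
(t(0) + 2223) - 1269 = (-5*0 + 2223) - 1269 = (0 + 2223) - 1269 = 2223 - 1269 = 954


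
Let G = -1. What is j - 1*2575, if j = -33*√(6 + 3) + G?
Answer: -2675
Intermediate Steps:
j = -100 (j = -33*√(6 + 3) - 1 = -33*√9 - 1 = -33*3 - 1 = -99 - 1 = -100)
j - 1*2575 = -100 - 1*2575 = -100 - 2575 = -2675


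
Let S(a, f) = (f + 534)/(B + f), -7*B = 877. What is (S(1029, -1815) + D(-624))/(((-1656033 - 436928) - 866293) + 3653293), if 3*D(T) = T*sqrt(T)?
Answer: 8967/9426437698 - 832*I*sqrt(39)/694039 ≈ 9.5126e-7 - 0.0074864*I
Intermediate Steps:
D(T) = T**(3/2)/3 (D(T) = (T*sqrt(T))/3 = T**(3/2)/3)
B = -877/7 (B = -1/7*877 = -877/7 ≈ -125.29)
S(a, f) = (534 + f)/(-877/7 + f) (S(a, f) = (f + 534)/(-877/7 + f) = (534 + f)/(-877/7 + f))
(S(1029, -1815) + D(-624))/(((-1656033 - 436928) - 866293) + 3653293) = (7*(534 - 1815)/(-877 + 7*(-1815)) + (-624)**(3/2)/3)/(((-1656033 - 436928) - 866293) + 3653293) = (7*(-1281)/(-877 - 12705) + (-2496*I*sqrt(39))/3)/((-2092961 - 866293) + 3653293) = (7*(-1281)/(-13582) - 832*I*sqrt(39))/(-2959254 + 3653293) = (7*(-1/13582)*(-1281) - 832*I*sqrt(39))/694039 = (8967/13582 - 832*I*sqrt(39))*(1/694039) = 8967/9426437698 - 832*I*sqrt(39)/694039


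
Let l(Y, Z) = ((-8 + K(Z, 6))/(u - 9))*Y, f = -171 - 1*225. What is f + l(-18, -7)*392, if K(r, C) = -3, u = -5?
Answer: -5940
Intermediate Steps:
f = -396 (f = -171 - 225 = -396)
l(Y, Z) = 11*Y/14 (l(Y, Z) = ((-8 - 3)/(-5 - 9))*Y = (-11/(-14))*Y = (-11*(-1/14))*Y = 11*Y/14)
f + l(-18, -7)*392 = -396 + ((11/14)*(-18))*392 = -396 - 99/7*392 = -396 - 5544 = -5940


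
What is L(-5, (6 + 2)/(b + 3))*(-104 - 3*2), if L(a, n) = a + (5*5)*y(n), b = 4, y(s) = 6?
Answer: -15950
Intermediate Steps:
L(a, n) = 150 + a (L(a, n) = a + (5*5)*6 = a + 25*6 = a + 150 = 150 + a)
L(-5, (6 + 2)/(b + 3))*(-104 - 3*2) = (150 - 5)*(-104 - 3*2) = 145*(-104 - 6) = 145*(-110) = -15950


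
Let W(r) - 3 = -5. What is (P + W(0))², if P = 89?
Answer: 7569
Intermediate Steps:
W(r) = -2 (W(r) = 3 - 5 = -2)
(P + W(0))² = (89 - 2)² = 87² = 7569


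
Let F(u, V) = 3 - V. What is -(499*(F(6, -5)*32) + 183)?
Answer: -127927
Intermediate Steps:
-(499*(F(6, -5)*32) + 183) = -(499*((3 - 1*(-5))*32) + 183) = -(499*((3 + 5)*32) + 183) = -(499*(8*32) + 183) = -(499*256 + 183) = -(127744 + 183) = -1*127927 = -127927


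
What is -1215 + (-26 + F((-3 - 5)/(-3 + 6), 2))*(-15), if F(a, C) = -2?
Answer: -795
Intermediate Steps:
-1215 + (-26 + F((-3 - 5)/(-3 + 6), 2))*(-15) = -1215 + (-26 - 2)*(-15) = -1215 - 28*(-15) = -1215 + 420 = -795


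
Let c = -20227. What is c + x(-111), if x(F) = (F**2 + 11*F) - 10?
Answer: -9137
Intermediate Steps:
x(F) = -10 + F**2 + 11*F
c + x(-111) = -20227 + (-10 + (-111)**2 + 11*(-111)) = -20227 + (-10 + 12321 - 1221) = -20227 + 11090 = -9137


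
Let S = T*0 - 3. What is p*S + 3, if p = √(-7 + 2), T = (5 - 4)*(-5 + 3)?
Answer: 3 - 3*I*√5 ≈ 3.0 - 6.7082*I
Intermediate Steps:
T = -2 (T = 1*(-2) = -2)
p = I*√5 (p = √(-5) = I*√5 ≈ 2.2361*I)
S = -3 (S = -2*0 - 3 = 0 - 3 = -3)
p*S + 3 = (I*√5)*(-3) + 3 = -3*I*√5 + 3 = 3 - 3*I*√5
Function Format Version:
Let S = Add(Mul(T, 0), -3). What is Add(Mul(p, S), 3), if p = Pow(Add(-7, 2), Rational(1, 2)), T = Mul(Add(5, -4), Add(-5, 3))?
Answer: Add(3, Mul(-3, I, Pow(5, Rational(1, 2)))) ≈ Add(3.0000, Mul(-6.7082, I))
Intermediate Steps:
T = -2 (T = Mul(1, -2) = -2)
p = Mul(I, Pow(5, Rational(1, 2))) (p = Pow(-5, Rational(1, 2)) = Mul(I, Pow(5, Rational(1, 2))) ≈ Mul(2.2361, I))
S = -3 (S = Add(Mul(-2, 0), -3) = Add(0, -3) = -3)
Add(Mul(p, S), 3) = Add(Mul(Mul(I, Pow(5, Rational(1, 2))), -3), 3) = Add(Mul(-3, I, Pow(5, Rational(1, 2))), 3) = Add(3, Mul(-3, I, Pow(5, Rational(1, 2))))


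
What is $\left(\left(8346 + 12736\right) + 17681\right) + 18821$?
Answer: $57584$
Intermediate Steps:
$\left(\left(8346 + 12736\right) + 17681\right) + 18821 = \left(21082 + 17681\right) + 18821 = 38763 + 18821 = 57584$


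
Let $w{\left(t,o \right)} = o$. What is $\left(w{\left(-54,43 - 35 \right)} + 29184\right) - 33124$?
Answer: $-3932$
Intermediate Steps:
$\left(w{\left(-54,43 - 35 \right)} + 29184\right) - 33124 = \left(\left(43 - 35\right) + 29184\right) - 33124 = \left(8 + 29184\right) - 33124 = 29192 - 33124 = -3932$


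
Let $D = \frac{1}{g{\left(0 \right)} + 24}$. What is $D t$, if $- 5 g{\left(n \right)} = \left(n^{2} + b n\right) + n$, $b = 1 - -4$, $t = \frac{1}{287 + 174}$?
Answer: $\frac{1}{11064} \approx 9.0383 \cdot 10^{-5}$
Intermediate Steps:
$t = \frac{1}{461} \approx 0.0021692$
$b = 5$ ($b = 1 + 4 = 5$)
$g{\left(n \right)} = - \frac{6 n}{5} - \frac{n^{2}}{5}$ ($g{\left(n \right)} = - \frac{\left(n^{2} + 5 n\right) + n}{5} = - \frac{n^{2} + 6 n}{5} = - \frac{6 n}{5} - \frac{n^{2}}{5}$)
$D = \frac{1}{24}$ ($D = \frac{1}{\left(- \frac{1}{5}\right) 0 \left(6 + 0\right) + 24} = \frac{1}{\left(- \frac{1}{5}\right) 0 \cdot 6 + 24} = \frac{1}{0 + 24} = \frac{1}{24} \approx 0.041667$)
$D t = \frac{1}{24} \cdot \frac{1}{461} = \frac{1}{11064}$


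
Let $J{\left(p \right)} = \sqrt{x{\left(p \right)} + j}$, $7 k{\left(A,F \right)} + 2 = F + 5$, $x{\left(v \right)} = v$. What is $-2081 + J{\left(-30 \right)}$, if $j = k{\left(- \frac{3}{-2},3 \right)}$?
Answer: $-2081 + \frac{2 i \sqrt{357}}{7} \approx -2081.0 + 5.3984 i$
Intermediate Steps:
$k{\left(A,F \right)} = \frac{3}{7} + \frac{F}{7}$ ($k{\left(A,F \right)} = - \frac{2}{7} + \frac{F + 5}{7} = - \frac{2}{7} + \frac{5 + F}{7} = - \frac{2}{7} + \left(\frac{5}{7} + \frac{F}{7}\right) = \frac{3}{7} + \frac{F}{7}$)
$j = \frac{6}{7}$ ($j = \frac{3}{7} + \frac{1}{7} \cdot 3 = \frac{3}{7} + \frac{3}{7} = \frac{6}{7} \approx 0.85714$)
$J{\left(p \right)} = \sqrt{\frac{6}{7} + p}$ ($J{\left(p \right)} = \sqrt{p + \frac{6}{7}} = \sqrt{\frac{6}{7} + p}$)
$-2081 + J{\left(-30 \right)} = -2081 + \frac{\sqrt{42 + 49 \left(-30\right)}}{7} = -2081 + \frac{\sqrt{42 - 1470}}{7} = -2081 + \frac{\sqrt{-1428}}{7} = -2081 + \frac{2 i \sqrt{357}}{7}$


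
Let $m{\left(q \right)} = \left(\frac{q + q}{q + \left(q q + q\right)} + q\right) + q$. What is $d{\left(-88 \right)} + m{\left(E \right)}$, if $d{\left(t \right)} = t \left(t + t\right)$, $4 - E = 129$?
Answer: $\frac{1874272}{123} \approx 15238.0$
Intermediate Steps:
$E = -125$ ($E = 4 - 129 = -125$)
$d{\left(t \right)} = 2 t^{2}$ ($d{\left(t \right)} = t 2 t = 2 t^{2}$)
$m{\left(q \right)} = 2 q + \frac{2 q}{q^{2} + 2 q}$ ($m{\left(q \right)} = \left(\frac{2 q}{q + \left(q^{2} + q\right)} + q\right) + q = \left(\frac{2 q}{q + \left(q + q^{2}\right)} + q\right) + q = \left(\frac{2 q}{q^{2} + 2 q} + q\right) + q = \left(q + \frac{2 q}{q^{2} + 2 q}\right) + q = 2 q + \frac{2 q}{q^{2} + 2 q}$)
$d{\left(-88 \right)} + m{\left(E \right)} = 2 \left(-88\right)^{2} + \frac{2 \left(1 + \left(-125\right)^{2} + 2 \left(-125\right)\right)}{2 - 125} = 2 \cdot 7744 + \frac{2 \left(1 + 15625 - 250\right)}{-123} = 15488 + 2 \left(- \frac{1}{123}\right) 15376 = 15488 - \frac{30752}{123} = \frac{1874272}{123}$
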